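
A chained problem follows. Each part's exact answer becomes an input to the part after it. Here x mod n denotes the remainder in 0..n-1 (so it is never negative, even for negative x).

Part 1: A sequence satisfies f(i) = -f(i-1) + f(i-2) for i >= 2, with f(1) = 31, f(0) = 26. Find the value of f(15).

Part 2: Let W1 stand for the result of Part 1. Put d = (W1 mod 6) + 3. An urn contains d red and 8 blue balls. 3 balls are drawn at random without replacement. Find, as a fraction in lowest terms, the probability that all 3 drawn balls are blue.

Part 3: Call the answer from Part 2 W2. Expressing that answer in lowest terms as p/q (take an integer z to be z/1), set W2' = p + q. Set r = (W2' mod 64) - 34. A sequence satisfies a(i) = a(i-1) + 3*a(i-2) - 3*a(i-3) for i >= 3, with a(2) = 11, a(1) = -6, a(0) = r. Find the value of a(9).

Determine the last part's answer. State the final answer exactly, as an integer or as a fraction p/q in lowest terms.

Part 1: f(2) = -1*(31) + 1*(26) = -5; iterating: f(2)=-5, f(3)=36, f(4)=-41, f(5)=77, f(6)=-118, f(7)=195, f(8)=-313, f(9)=508, f(10)=-821, f(11)=1329, f(12)=-2150, f(13)=3479, f(14)=-5629, f(15)=9108; answer 9108
Part 2: W1 = 9108; d = 3; total draws C(11,3) = 165; favorable C(8,3) = 56; P = 56/165; answer 56/165
Part 3: W2 = 56/165; threaded value p + q = 221; r = -5; a(3) = 1*(11) + 3*(-6) - 3*(-5) = 8; iterating: a(3)=8, a(4)=59, a(5)=50, a(6)=203, a(7)=176, a(8)=635, a(9)=554; answer 554

554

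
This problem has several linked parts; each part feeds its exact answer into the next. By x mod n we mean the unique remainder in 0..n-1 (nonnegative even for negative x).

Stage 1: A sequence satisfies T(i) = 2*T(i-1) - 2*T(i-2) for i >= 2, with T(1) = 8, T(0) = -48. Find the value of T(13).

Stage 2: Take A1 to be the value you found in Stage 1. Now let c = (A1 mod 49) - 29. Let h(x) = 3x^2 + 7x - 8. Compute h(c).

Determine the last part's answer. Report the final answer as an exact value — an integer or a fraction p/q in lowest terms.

Stage 1: T(2) = 2*(8) - 2*(-48) = 112; iterating: T(2)=112, T(3)=208, T(4)=192, T(5)=-32, T(6)=-448, T(7)=-832, T(8)=-768, T(9)=128, T(10)=1792, T(11)=3328, T(12)=3072, T(13)=-512; answer -512
Stage 2: A1 = -512; c = -2; 3*(-2)^2 + 7*(-2)^1 - 8 = (12) + (-14) + (-8) = -10; answer -10

-10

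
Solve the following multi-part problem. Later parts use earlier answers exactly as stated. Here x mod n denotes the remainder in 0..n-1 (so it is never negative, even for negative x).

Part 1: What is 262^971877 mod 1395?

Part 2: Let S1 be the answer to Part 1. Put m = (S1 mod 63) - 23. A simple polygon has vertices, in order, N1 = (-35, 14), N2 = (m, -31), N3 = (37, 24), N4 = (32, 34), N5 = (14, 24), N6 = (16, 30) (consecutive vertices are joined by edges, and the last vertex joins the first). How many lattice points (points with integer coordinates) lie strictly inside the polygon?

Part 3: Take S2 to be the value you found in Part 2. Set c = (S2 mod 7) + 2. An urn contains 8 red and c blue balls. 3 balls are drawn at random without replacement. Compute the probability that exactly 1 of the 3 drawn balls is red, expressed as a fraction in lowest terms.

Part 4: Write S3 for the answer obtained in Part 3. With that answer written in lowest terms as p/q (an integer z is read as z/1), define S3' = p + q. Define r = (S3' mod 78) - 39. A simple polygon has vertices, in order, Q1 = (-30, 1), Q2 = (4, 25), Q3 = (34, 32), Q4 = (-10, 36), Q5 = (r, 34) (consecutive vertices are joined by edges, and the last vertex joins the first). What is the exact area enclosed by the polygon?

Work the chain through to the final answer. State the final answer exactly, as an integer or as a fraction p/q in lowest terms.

864

Part 1: squarings mod 1395: 262^1=262, 262^2=289, 262^4=1216, 262^8=1351, 262^16=541, 262^32=1126, 262^64=1216, 262^128=1351, 262^256=541, 262^512=1126, 262^1024=1216, 262^2048=1351, 262^4096=541, 262^8192=1126, 262^16384=1216, 262^32768=1351, 262^65536=541, 262^131072=1126, 262^262144=1216, 262^524288=1351; 262^971877 = 262^1 * 262^4 * 262^32 * 262^64 * 262^1024 * 262^4096 * 262^16384 * 262^32768 * 262^131072 * 262^262144 * 262^524288 = 622 (mod 1395); answer 622
Part 2: S1 = 622; m = 32; cross terms: (-35*-31 - 32*14)=637, (32*24 - 37*-31)=1915, (37*34 - 32*24)=490, (32*24 - 14*34)=292, (14*30 - 16*24)=36, (16*14 - -35*30)=1274; twice the area = |4644| = 4644; area = 2322; boundary points = 1 + 5 + 5 + 2 + 2 + 1 = 16; strictly interior points = area - boundary/2 + 1 = 2315; answer 2315
Part 3: S2 = 2315; c = 7; total draws C(15,3) = 455; favorable C(8,1)*C(7,2) = 168; P = 24/65; answer 24/65
Part 4: S3 = 24/65; threaded value p + q = 89; r = -28; cross terms: (-30*25 - 4*1)=-754, (4*32 - 34*25)=-722, (34*36 - -10*32)=1544, (-10*34 - -28*36)=668, (-28*1 - -30*34)=992; twice the area = |1728| = 1728; area = 864; answer 864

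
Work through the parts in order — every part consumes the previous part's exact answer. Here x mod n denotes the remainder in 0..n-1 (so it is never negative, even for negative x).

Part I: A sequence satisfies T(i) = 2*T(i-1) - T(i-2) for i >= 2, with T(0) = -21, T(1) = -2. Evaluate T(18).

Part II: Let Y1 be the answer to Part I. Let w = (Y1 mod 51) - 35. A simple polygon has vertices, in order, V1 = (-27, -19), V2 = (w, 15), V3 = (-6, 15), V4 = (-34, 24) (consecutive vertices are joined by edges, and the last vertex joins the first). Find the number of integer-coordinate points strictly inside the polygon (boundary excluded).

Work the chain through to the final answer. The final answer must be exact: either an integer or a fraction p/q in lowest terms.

325

Part I: T(2) = 2*(-2) - 1*(-21) = 17; iterating: T(2)=17, T(3)=36, T(4)=55, T(5)=74, T(6)=93, T(7)=112, T(8)=131, T(9)=150, T(10)=169, T(11)=188, T(12)=207, T(13)=226, T(14)=245, T(15)=264, T(16)=283, T(17)=302, T(18)=321; answer 321
Part II: Y1 = 321; w = -20; cross terms: (-27*15 - -20*-19)=-785, (-20*15 - -6*15)=-210, (-6*24 - -34*15)=366, (-34*-19 - -27*24)=1294; twice the area = |665| = 665; area = 665/2; boundary points = 1 + 14 + 1 + 1 = 17; strictly interior points = area - boundary/2 + 1 = 325; answer 325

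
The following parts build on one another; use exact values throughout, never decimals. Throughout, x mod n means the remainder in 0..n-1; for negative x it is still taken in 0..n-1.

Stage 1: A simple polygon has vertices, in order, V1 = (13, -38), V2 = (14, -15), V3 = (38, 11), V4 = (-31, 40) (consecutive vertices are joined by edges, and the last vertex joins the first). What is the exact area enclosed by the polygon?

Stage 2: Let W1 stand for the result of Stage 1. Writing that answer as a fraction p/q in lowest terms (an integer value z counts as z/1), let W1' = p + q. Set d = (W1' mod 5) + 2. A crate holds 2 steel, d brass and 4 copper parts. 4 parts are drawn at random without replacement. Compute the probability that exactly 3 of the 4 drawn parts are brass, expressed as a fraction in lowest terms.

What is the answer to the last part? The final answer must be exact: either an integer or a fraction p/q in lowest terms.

1/21

Stage 1: cross terms: (13*-15 - 14*-38)=337, (14*11 - 38*-15)=724, (38*40 - -31*11)=1861, (-31*-38 - 13*40)=658; twice the area = |3580| = 3580; area = 1790; answer 1790
Stage 2: W1 = 1790; threaded value p + q = 1791; d = 3; total draws C(9,4) = 126; favorable C(3,3)*C(6,1) = 6; P = 1/21; answer 1/21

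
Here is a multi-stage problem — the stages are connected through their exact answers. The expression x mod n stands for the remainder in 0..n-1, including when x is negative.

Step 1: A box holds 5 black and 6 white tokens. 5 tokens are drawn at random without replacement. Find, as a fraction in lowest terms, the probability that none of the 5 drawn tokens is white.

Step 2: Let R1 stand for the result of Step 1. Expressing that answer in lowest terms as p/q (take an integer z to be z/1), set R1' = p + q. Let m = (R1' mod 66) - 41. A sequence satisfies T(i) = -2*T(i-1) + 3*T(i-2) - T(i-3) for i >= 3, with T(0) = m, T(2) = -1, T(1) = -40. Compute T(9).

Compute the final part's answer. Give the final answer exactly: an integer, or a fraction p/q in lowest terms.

Step 1: total draws C(11,5) = 462; favorable C(5,5) = 1; P = 1/462; answer 1/462
Step 2: R1 = 1/462; threaded value p + q = 463; m = -40; T(3) = -2*(-1) + 3*(-40) - 1*(-40) = -78; iterating: T(3)=-78, T(4)=193, T(5)=-619, T(6)=1895, T(7)=-5840, T(8)=17984, T(9)=-55383; answer -55383

-55383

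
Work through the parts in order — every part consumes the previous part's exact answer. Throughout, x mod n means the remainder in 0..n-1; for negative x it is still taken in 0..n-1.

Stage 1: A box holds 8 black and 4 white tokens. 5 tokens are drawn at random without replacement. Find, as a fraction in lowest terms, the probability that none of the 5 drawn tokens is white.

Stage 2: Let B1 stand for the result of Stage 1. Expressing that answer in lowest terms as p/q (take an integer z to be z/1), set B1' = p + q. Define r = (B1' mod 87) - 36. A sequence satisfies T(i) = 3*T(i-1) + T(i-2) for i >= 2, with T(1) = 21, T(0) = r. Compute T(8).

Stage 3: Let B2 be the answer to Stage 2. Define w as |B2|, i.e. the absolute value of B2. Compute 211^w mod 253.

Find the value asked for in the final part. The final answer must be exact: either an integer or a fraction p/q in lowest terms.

Stage 1: total draws C(12,5) = 792; favorable C(8,5) = 56; P = 7/99; answer 7/99
Stage 2: B1 = 7/99; threaded value p + q = 106; r = -17; T(2) = 3*(21) + 1*(-17) = 46; iterating: T(2)=46, T(3)=159, T(4)=523, T(5)=1728, T(6)=5707, T(7)=18849, T(8)=62254; answer 62254
Stage 3: B2 = 62254; w = 62254; squarings mod 253: 211^1=211, 211^2=246, 211^4=49, 211^8=124, 211^16=196, 211^32=213, 211^64=82, 211^128=146, 211^256=64, 211^512=48, 211^1024=27, 211^2048=223, 211^4096=141, 211^8192=147, 211^16384=104, 211^32768=190; 211^62254 = 211^2 * 211^4 * 211^8 * 211^32 * 211^256 * 211^512 * 211^4096 * 211^8192 * 211^16384 * 211^32768 = 104 (mod 253); answer 104

104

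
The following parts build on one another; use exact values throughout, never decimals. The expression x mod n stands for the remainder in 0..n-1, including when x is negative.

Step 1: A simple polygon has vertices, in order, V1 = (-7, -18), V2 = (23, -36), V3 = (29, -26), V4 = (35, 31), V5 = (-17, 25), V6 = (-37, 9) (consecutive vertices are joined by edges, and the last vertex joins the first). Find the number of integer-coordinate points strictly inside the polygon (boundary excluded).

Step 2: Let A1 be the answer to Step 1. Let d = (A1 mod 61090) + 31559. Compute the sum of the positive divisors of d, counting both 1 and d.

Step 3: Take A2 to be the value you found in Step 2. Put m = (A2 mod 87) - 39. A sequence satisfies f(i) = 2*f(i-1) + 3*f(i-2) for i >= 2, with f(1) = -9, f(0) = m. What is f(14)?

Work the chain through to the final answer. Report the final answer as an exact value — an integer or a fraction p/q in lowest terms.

-35872281

Step 1: cross terms: (-7*-36 - 23*-18)=666, (23*-26 - 29*-36)=446, (29*31 - 35*-26)=1809, (35*25 - -17*31)=1402, (-17*9 - -37*25)=772, (-37*-18 - -7*9)=729; twice the area = |5824| = 5824; area = 2912; boundary points = 6 + 2 + 3 + 2 + 4 + 3 = 20; strictly interior points = area - boundary/2 + 1 = 2903; answer 2903
Step 2: A1 = 2903; d = 34462; 34462 = 2 * 17231; sigma = (1 + 2) * (1 + 17231) = 3 * 17232 = 51696; answer 51696
Step 3: A2 = 51696; m = -21; f(2) = 2*(-9) + 3*(-21) = -81; iterating: f(2)=-81, f(3)=-189, f(4)=-621, f(5)=-1809, f(6)=-5481, f(7)=-16389, f(8)=-49221, f(9)=-147609, f(10)=-442881, f(11)=-1328589, f(12)=-3985821, f(13)=-11957409, f(14)=-35872281; answer -35872281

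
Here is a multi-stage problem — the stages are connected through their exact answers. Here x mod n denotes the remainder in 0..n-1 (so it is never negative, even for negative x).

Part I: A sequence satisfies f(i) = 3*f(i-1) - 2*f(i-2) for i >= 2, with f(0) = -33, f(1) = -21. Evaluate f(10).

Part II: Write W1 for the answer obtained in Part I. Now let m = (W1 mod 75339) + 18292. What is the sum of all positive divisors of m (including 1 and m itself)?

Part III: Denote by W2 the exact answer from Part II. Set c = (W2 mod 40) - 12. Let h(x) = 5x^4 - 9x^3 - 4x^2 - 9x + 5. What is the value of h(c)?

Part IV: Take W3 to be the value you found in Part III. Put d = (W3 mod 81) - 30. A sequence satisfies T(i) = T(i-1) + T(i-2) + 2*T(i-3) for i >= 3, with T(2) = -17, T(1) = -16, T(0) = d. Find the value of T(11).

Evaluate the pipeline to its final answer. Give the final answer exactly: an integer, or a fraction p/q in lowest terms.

-6149

Part I: f(2) = 3*(-21) - 2*(-33) = 3; iterating: f(2)=3, f(3)=51, f(4)=147, f(5)=339, f(6)=723, f(7)=1491, f(8)=3027, f(9)=6099, f(10)=12243; answer 12243
Part II: W1 = 12243; m = 30535; 30535 = 5 * 31 * 197; sigma = (1 + 5) * (1 + 31) * (1 + 197) = 6 * 32 * 198 = 38016; answer 38016
Part III: W2 = 38016; c = 4; 5*(4)^4 - 9*(4)^3 - 4*(4)^2 - 9*(4)^1 + 5 = (1280) + (-576) + (-64) + (-36) + (5) = 609; answer 609
Part IV: W3 = 609; d = 12; T(3) = 1*(-17) + 1*(-16) + 2*(12) = -9; iterating: T(3)=-9, T(4)=-58, T(5)=-101, T(6)=-177, T(7)=-394, T(8)=-773, T(9)=-1521, T(10)=-3082, T(11)=-6149; answer -6149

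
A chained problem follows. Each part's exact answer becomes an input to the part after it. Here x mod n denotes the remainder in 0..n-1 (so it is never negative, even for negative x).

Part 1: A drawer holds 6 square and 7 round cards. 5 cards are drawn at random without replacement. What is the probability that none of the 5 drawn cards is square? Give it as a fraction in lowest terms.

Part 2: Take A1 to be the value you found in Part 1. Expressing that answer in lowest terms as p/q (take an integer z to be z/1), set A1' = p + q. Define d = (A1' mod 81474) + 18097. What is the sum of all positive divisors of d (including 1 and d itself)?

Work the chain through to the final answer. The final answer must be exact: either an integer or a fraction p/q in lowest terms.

Part 1: total draws C(13,5) = 1287; favorable C(7,5) = 21; P = 7/429; answer 7/429
Part 2: A1 = 7/429; threaded value p + q = 436; d = 18533; 18533 = 43 * 431; sigma = (1 + 43) * (1 + 431) = 44 * 432 = 19008; answer 19008

19008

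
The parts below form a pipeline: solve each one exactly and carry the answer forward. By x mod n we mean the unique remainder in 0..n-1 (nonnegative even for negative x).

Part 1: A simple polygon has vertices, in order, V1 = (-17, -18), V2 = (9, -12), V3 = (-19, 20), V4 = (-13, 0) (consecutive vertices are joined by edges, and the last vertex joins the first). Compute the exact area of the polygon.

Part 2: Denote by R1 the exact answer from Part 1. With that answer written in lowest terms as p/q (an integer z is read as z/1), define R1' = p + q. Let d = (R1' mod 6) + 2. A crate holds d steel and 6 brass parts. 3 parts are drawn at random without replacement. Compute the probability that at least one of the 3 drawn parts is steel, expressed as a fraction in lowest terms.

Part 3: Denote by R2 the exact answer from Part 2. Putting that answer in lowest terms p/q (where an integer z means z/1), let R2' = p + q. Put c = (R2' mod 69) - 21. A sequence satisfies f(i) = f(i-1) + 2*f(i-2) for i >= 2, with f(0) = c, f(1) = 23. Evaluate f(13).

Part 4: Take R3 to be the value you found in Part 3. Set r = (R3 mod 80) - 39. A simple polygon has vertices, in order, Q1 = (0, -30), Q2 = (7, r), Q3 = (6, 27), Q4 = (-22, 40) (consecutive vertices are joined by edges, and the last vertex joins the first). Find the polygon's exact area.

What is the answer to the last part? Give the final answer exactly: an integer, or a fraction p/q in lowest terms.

1869/2

Part 1: cross terms: (-17*-12 - 9*-18)=366, (9*20 - -19*-12)=-48, (-19*0 - -13*20)=260, (-13*-18 - -17*0)=234; twice the area = |812| = 812; area = 406; answer 406
Part 2: R1 = 406; threaded value p + q = 407; d = 7; total draws C(13,3) = 286; complement C(6,3) = 20; favorable 286 - 20 = 266; P = 133/143; answer 133/143
Part 3: R2 = 133/143; threaded value p + q = 276; c = -21; f(2) = 1*(23) + 2*(-21) = -19; iterating: f(2)=-19, f(3)=27, f(4)=-11, f(5)=43, f(6)=21, f(7)=107, f(8)=149, f(9)=363, f(10)=661, f(11)=1387, f(12)=2709, f(13)=5483; answer 5483
Part 4: R3 = 5483; r = 4; cross terms: (0*4 - 7*-30)=210, (7*27 - 6*4)=165, (6*40 - -22*27)=834, (-22*-30 - 0*40)=660; twice the area = |1869| = 1869; area = 1869/2; answer 1869/2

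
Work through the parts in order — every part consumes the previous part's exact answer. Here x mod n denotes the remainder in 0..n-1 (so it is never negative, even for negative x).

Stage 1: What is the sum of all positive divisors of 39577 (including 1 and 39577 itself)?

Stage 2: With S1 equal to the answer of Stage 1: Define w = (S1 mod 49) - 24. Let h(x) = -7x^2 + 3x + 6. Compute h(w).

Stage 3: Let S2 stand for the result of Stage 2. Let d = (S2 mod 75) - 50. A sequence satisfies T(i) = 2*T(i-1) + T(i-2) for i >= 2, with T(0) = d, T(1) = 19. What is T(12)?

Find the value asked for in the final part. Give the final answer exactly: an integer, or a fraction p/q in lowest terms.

389642

Stage 1: 39577 = 19 * 2083; sigma = (1 + 19) * (1 + 2083) = 20 * 2084 = 41680; answer 41680
Stage 2: S1 = 41680; w = 6; -7*(6)^2 + 3*(6)^1 + 6 = (-252) + (18) + (6) = -228; answer -228
Stage 3: S2 = -228; d = 22; T(2) = 2*(19) + 1*(22) = 60; iterating: T(2)=60, T(3)=139, T(4)=338, T(5)=815, T(6)=1968, T(7)=4751, T(8)=11470, T(9)=27691, T(10)=66852, T(11)=161395, T(12)=389642; answer 389642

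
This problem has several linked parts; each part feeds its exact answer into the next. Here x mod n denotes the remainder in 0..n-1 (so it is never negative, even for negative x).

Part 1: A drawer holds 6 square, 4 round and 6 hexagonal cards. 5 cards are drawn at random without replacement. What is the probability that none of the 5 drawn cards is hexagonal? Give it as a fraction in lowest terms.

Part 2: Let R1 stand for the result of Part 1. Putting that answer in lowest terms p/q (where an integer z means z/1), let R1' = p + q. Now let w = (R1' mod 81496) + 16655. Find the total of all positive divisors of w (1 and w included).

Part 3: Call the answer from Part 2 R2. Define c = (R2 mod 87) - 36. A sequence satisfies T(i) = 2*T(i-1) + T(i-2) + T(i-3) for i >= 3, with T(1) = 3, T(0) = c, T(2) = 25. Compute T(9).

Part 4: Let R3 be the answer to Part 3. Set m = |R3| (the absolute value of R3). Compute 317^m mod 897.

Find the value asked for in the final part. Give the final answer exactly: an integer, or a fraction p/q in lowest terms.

Part 1: total draws C(16,5) = 4368; favorable C(10,5) = 252; P = 3/52; answer 3/52
Part 2: R1 = 3/52; threaded value p + q = 55; w = 16710; 16710 = 2 * 3 * 5 * 557; sigma = (1 + 2) * (1 + 3) * (1 + 5) * (1 + 557) = 3 * 4 * 6 * 558 = 40176; answer 40176
Part 3: R2 = 40176; c = 33; T(3) = 2*(25) + 1*(3) + 1*(33) = 86; iterating: T(3)=86, T(4)=200, T(5)=511, T(6)=1308, T(7)=3327, T(8)=8473, T(9)=21581; answer 21581
Part 4: R3 = 21581; m = 21581; squarings mod 897: 317^1=317, 317^2=25, 317^4=625, 317^8=430, 317^16=118, 317^32=469, 317^64=196, 317^128=742, 317^256=703, 317^512=859, 317^1024=547, 317^2048=508, 317^4096=625, 317^8192=430, 317^16384=118; 317^21581 = 317^1 * 317^4 * 317^8 * 317^64 * 317^1024 * 317^4096 * 317^16384 = 239 (mod 897); answer 239

239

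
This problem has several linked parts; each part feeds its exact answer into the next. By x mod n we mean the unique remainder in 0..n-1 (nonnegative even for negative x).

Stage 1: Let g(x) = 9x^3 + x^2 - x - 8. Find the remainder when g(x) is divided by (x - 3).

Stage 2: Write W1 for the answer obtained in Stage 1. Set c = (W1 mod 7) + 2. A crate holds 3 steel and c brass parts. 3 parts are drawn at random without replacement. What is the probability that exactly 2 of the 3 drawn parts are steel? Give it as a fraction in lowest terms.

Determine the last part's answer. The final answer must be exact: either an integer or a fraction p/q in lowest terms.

Stage 1: remainder = value at the root: 9*(3)^3 + 1*(3)^2 - 1*(3)^1 - 8 = (243) + (9) + (-3) + (-8) = 241; answer 241
Stage 2: W1 = 241; c = 5; total draws C(8,3) = 56; favorable C(3,2)*C(5,1) = 15; P = 15/56; answer 15/56

15/56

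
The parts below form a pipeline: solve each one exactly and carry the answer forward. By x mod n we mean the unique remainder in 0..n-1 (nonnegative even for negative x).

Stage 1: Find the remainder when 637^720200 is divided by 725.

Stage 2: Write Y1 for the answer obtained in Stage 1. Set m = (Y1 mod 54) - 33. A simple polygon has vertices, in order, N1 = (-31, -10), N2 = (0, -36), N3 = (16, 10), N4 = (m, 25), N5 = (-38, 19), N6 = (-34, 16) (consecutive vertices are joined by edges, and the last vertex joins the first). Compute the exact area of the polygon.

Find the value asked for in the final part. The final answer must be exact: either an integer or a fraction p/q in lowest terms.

Stage 1: squarings mod 725: 637^1=637, 637^2=494, 637^4=436, 637^8=146, 637^16=291, 637^32=581, 637^64=436, 637^128=146, 637^256=291, 637^512=581, 637^1024=436, 637^2048=146, 637^4096=291, 637^8192=581, 637^16384=436, 637^32768=146, 637^65536=291, 637^131072=581, 637^262144=436, 637^524288=146; 637^720200 = 637^8 * 637^64 * 637^256 * 637^1024 * 637^2048 * 637^4096 * 637^8192 * 637^16384 * 637^32768 * 637^131072 * 637^524288 = 1 (mod 725); answer 1
Stage 2: Y1 = 1; m = -32; cross terms: (-31*-36 - 0*-10)=1116, (0*10 - 16*-36)=576, (16*25 - -32*10)=720, (-32*19 - -38*25)=342, (-38*16 - -34*19)=38, (-34*-10 - -31*16)=836; twice the area = |3628| = 3628; area = 1814; answer 1814

1814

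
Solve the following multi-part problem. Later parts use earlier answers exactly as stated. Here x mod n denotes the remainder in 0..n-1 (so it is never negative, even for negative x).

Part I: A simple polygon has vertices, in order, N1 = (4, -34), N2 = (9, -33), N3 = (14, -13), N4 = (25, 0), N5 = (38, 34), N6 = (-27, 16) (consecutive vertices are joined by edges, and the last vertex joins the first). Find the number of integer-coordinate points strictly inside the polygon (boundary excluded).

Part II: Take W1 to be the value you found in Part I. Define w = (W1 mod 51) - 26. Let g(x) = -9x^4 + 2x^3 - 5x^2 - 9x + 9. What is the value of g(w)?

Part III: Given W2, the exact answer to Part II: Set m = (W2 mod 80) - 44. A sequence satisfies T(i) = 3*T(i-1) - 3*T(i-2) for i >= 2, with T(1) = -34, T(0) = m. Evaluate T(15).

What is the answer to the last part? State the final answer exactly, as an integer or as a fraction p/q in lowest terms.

-299619

Part I: cross terms: (4*-33 - 9*-34)=174, (9*-13 - 14*-33)=345, (14*0 - 25*-13)=325, (25*34 - 38*0)=850, (38*16 - -27*34)=1526, (-27*-34 - 4*16)=854; twice the area = |4074| = 4074; area = 2037; boundary points = 1 + 5 + 1 + 1 + 1 + 1 = 10; strictly interior points = area - boundary/2 + 1 = 2033; answer 2033
Part II: W1 = 2033; w = 18; -9*(18)^4 + 2*(18)^3 - 5*(18)^2 - 9*(18)^1 + 9 = (-944784) + (11664) + (-1620) + (-162) + (9) = -934893; answer -934893
Part III: W2 = -934893; m = 23; T(2) = 3*(-34) - 3*(23) = -171; iterating: T(2)=-171, T(3)=-411, T(4)=-720, T(5)=-927, T(6)=-621, T(7)=918, T(8)=4617, T(9)=11097, T(10)=19440, T(11)=25029, T(12)=16767, T(13)=-24786, T(14)=-124659, T(15)=-299619; answer -299619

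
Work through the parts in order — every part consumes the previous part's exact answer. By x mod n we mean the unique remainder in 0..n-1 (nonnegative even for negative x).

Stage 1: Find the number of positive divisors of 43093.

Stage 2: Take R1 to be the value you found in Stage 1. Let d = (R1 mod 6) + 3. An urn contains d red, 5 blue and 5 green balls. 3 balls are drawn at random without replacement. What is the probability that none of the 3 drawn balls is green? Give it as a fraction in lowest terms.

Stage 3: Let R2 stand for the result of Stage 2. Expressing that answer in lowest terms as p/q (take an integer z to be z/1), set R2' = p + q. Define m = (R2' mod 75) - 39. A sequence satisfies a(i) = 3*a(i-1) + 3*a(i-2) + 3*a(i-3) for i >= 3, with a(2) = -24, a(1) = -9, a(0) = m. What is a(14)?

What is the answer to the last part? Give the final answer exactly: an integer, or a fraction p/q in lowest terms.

Stage 1: 43093 is prime, so its only divisors are 1 and 43093; count = 2; answer 2
Stage 2: R1 = 2; d = 5; total draws C(15,3) = 455; favorable C(10,3) = 120; P = 24/91; answer 24/91
Stage 3: R2 = 24/91; threaded value p + q = 115; m = 1; a(3) = 3*(-24) + 3*(-9) + 3*(1) = -96; iterating: a(3)=-96, a(4)=-387, a(5)=-1521, a(6)=-6012, a(7)=-23760, a(8)=-93879, a(9)=-370953, a(10)=-1465776, a(11)=-5791824, a(12)=-22885659, a(13)=-90429777, a(14)=-357321780; answer -357321780

-357321780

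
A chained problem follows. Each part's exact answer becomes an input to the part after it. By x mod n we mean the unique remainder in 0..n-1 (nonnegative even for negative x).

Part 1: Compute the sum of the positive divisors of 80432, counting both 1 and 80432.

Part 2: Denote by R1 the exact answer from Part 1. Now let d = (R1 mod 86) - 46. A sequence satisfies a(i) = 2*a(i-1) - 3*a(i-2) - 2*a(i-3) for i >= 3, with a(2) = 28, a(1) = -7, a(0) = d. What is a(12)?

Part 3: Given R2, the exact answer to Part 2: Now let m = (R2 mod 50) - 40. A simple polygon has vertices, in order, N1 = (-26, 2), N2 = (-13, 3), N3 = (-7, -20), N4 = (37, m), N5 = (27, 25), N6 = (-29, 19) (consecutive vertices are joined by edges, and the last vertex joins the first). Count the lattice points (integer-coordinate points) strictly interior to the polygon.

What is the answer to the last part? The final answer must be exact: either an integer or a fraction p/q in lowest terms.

Part 1: 80432 = 2^4 * 11 * 457; sigma = (1 + 2 + 4 + 8 + 16) * (1 + 11) * (1 + 457) = 31 * 12 * 458 = 170376; answer 170376
Part 2: R1 = 170376; d = -36; a(3) = 2*(28) - 3*(-7) - 2*(-36) = 149; iterating: a(3)=149, a(4)=228, a(5)=-47, a(6)=-1076, a(7)=-2467, a(8)=-1612, a(9)=6329, a(10)=22428, a(11)=29093, a(12)=-21756; answer -21756
Part 3: R2 = -21756; m = 4; cross terms: (-26*3 - -13*2)=-52, (-13*-20 - -7*3)=281, (-7*4 - 37*-20)=712, (37*25 - 27*4)=817, (27*19 - -29*25)=1238, (-29*2 - -26*19)=436; twice the area = |3432| = 3432; area = 1716; boundary points = 1 + 1 + 4 + 1 + 2 + 1 = 10; strictly interior points = area - boundary/2 + 1 = 1712; answer 1712

1712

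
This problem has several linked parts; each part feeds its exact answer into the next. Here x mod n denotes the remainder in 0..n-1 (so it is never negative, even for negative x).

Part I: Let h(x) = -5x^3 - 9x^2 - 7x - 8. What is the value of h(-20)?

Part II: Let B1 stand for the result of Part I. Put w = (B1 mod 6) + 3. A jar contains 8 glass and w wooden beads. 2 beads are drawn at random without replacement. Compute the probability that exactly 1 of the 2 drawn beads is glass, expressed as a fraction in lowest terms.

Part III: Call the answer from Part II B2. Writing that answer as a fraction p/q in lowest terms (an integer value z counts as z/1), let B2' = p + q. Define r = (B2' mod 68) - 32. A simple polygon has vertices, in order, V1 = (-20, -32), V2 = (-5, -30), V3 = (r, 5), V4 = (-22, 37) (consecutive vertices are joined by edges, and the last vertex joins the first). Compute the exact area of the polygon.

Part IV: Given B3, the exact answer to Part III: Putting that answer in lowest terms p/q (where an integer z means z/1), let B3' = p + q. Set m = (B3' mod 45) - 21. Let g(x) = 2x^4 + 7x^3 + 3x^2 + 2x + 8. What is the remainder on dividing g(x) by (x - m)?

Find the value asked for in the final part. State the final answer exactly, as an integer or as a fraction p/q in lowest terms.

Part I: -5*(-20)^3 - 9*(-20)^2 - 7*(-20)^1 - 8 = (40000) + (-3600) + (140) + (-8) = 36532; answer 36532
Part II: B1 = 36532; w = 7; total draws C(15,2) = 105; favorable C(8,1)*C(7,1) = 56; P = 8/15; answer 8/15
Part III: B2 = 8/15; threaded value p + q = 23; r = -9; cross terms: (-20*-30 - -5*-32)=440, (-5*5 - -9*-30)=-295, (-9*37 - -22*5)=-223, (-22*-32 - -20*37)=1444; twice the area = |1366| = 1366; area = 683; answer 683
Part IV: B3 = 683; threaded value p + q = 684; m = -12; remainder = value at the root: 2*(-12)^4 + 7*(-12)^3 + 3*(-12)^2 + 2*(-12)^1 + 8 = (41472) + (-12096) + (432) + (-24) + (8) = 29792; answer 29792

29792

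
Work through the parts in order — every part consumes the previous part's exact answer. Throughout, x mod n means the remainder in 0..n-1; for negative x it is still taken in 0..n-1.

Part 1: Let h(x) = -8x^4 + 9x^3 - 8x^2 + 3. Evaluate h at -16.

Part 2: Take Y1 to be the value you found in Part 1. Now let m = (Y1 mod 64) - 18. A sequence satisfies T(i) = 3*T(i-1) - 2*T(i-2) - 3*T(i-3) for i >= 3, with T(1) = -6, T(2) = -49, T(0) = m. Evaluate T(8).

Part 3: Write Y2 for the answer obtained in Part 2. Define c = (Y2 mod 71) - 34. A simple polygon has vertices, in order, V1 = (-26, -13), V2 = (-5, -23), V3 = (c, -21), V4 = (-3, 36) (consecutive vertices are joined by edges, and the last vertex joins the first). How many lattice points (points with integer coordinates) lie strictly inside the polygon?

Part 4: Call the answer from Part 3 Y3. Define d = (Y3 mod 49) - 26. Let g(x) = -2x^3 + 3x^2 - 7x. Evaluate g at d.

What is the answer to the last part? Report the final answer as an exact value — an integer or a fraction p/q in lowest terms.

-3978

Part 1: -8*(-16)^4 + 9*(-16)^3 - 8*(-16)^2 + 3 = (-524288) + (-36864) + (-2048) + (3) = -563197; answer -563197
Part 2: Y1 = -563197; m = -15; T(3) = 3*(-49) - 2*(-6) - 3*(-15) = -90; iterating: T(3)=-90, T(4)=-154, T(5)=-135, T(6)=173, T(7)=1251, T(8)=3812; answer 3812
Part 3: Y2 = 3812; c = 15; cross terms: (-26*-23 - -5*-13)=533, (-5*-21 - 15*-23)=450, (15*36 - -3*-21)=477, (-3*-13 - -26*36)=975; twice the area = |2435| = 2435; area = 2435/2; boundary points = 1 + 2 + 3 + 1 = 7; strictly interior points = area - boundary/2 + 1 = 1215; answer 1215
Part 4: Y3 = 1215; d = 13; -2*(13)^3 + 3*(13)^2 - 7*(13)^1 = (-4394) + (507) + (-91) = -3978; answer -3978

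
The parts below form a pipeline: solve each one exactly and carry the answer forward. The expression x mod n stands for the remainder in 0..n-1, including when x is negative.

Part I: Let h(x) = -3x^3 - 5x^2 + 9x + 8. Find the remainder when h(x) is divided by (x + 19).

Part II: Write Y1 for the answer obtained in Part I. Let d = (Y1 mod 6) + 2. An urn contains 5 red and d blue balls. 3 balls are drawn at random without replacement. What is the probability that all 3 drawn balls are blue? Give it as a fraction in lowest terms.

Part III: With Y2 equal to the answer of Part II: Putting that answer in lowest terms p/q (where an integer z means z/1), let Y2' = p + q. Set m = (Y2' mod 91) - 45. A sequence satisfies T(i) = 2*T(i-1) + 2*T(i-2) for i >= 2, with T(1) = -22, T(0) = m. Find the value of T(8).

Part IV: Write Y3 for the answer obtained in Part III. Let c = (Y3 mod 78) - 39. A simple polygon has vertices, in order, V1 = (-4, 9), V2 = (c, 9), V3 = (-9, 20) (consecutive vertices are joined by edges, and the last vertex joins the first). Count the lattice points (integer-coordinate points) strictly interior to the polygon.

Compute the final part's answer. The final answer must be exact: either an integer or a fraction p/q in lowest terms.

Part I: remainder = value at the root: -3*(-19)^3 - 5*(-19)^2 + 9*(-19)^1 + 8 = (20577) + (-1805) + (-171) + (8) = 18609; answer 18609
Part II: Y1 = 18609; d = 5; total draws C(10,3) = 120; favorable C(5,3) = 10; P = 1/12; answer 1/12
Part III: Y2 = 1/12; threaded value p + q = 13; m = -32; T(2) = 2*(-22) + 2*(-32) = -108; iterating: T(2)=-108, T(3)=-260, T(4)=-736, T(5)=-1992, T(6)=-5456, T(7)=-14896, T(8)=-40704; answer -40704
Part IV: Y3 = -40704; c = -27; cross terms: (-4*9 - -27*9)=207, (-27*20 - -9*9)=-459, (-9*9 - -4*20)=-1; twice the area = |-253| = 253; area = 253/2; boundary points = 23 + 1 + 1 = 25; strictly interior points = area - boundary/2 + 1 = 115; answer 115

115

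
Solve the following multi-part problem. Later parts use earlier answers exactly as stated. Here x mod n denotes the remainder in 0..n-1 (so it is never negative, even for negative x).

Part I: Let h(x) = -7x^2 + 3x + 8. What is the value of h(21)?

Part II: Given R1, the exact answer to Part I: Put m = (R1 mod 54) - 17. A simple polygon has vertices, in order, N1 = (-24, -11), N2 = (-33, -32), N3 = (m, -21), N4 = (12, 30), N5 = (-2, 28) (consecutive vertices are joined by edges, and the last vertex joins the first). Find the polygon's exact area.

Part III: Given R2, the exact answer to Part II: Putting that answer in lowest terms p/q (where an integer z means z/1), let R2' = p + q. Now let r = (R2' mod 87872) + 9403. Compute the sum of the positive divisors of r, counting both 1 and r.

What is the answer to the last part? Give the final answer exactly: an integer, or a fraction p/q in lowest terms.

12420

Part I: -7*(21)^2 + 3*(21)^1 + 8 = (-3087) + (63) + (8) = -3016; answer -3016
Part II: R1 = -3016; m = -9; cross terms: (-24*-32 - -33*-11)=405, (-33*-21 - -9*-32)=405, (-9*30 - 12*-21)=-18, (12*28 - -2*30)=396, (-2*-11 - -24*28)=694; twice the area = |1882| = 1882; area = 941; answer 941
Part III: R2 = 941; threaded value p + q = 942; r = 10345; 10345 = 5 * 2069; sigma = (1 + 5) * (1 + 2069) = 6 * 2070 = 12420; answer 12420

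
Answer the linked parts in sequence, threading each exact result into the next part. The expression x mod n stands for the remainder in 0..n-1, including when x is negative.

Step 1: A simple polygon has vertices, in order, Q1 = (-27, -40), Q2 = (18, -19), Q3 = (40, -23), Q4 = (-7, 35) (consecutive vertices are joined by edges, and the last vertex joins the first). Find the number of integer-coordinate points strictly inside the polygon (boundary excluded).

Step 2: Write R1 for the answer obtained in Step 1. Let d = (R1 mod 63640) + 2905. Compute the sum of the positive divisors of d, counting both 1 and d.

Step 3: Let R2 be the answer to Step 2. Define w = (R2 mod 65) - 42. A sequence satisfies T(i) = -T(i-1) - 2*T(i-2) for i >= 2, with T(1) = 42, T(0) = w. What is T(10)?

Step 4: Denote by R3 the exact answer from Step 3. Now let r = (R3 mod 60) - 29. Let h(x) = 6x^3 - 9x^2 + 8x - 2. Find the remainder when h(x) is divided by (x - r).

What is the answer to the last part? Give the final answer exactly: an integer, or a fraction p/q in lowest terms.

Step 1: cross terms: (-27*-19 - 18*-40)=1233, (18*-23 - 40*-19)=346, (40*35 - -7*-23)=1239, (-7*-40 - -27*35)=1225; twice the area = |4043| = 4043; area = 4043/2; boundary points = 3 + 2 + 1 + 5 = 11; strictly interior points = area - boundary/2 + 1 = 2017; answer 2017
Step 2: R1 = 2017; d = 4922; 4922 = 2 * 23 * 107; sigma = (1 + 2) * (1 + 23) * (1 + 107) = 3 * 24 * 108 = 7776; answer 7776
Step 3: R2 = 7776; w = -1; T(2) = -1*(42) - 2*(-1) = -40; iterating: T(2)=-40, T(3)=-44, T(4)=124, T(5)=-36, T(6)=-212, T(7)=284, T(8)=140, T(9)=-708, T(10)=428; answer 428
Step 4: R3 = 428; r = -21; remainder = value at the root: 6*(-21)^3 - 9*(-21)^2 + 8*(-21)^1 - 2 = (-55566) + (-3969) + (-168) + (-2) = -59705; answer -59705

-59705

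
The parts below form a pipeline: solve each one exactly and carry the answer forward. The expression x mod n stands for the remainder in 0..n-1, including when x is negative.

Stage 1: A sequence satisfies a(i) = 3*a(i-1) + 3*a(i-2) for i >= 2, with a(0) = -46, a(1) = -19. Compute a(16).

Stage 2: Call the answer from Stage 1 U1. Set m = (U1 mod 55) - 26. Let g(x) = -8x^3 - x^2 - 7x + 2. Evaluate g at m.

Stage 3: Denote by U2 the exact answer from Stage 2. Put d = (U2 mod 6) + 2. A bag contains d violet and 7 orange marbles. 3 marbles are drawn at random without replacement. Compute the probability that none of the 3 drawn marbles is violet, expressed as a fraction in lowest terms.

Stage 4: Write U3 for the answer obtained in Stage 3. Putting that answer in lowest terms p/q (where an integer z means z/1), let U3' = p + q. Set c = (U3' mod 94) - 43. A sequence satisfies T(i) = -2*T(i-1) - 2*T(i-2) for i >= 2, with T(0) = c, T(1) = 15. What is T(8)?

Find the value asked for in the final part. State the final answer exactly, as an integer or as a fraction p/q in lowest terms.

-64

Stage 1: a(2) = 3*(-19) + 3*(-46) = -195; iterating: a(2)=-195, a(3)=-642, a(4)=-2511, a(5)=-9459, a(6)=-35910, a(7)=-136107, a(8)=-516051, a(9)=-1956474, a(10)=-7417575, a(11)=-28122147, a(12)=-106619166, a(13)=-404223939, a(14)=-1532529315, a(15)=-5810259762, a(16)=-22028367231; answer -22028367231
Stage 2: U1 = -22028367231; m = -17; -8*(-17)^3 - 1*(-17)^2 - 7*(-17)^1 + 2 = (39304) + (-289) + (119) + (2) = 39136; answer 39136
Stage 3: U2 = 39136; d = 6; total draws C(13,3) = 286; favorable C(7,3) = 35; P = 35/286; answer 35/286
Stage 4: U3 = 35/286; threaded value p + q = 321; c = -4; T(2) = -2*(15) - 2*(-4) = -22; iterating: T(2)=-22, T(3)=14, T(4)=16, T(5)=-60, T(6)=88, T(7)=-56, T(8)=-64; answer -64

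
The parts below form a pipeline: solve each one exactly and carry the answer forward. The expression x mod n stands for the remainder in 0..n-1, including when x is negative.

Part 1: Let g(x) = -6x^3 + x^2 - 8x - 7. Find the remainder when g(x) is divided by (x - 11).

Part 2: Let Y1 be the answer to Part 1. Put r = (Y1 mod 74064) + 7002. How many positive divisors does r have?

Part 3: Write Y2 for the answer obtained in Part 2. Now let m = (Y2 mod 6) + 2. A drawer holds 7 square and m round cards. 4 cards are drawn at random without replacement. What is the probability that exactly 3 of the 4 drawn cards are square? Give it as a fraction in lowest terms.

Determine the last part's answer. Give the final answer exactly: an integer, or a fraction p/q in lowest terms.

14/33

Part 1: remainder = value at the root: -6*(11)^3 + 1*(11)^2 - 8*(11)^1 - 7 = (-7986) + (121) + (-88) + (-7) = -7960; answer -7960
Part 2: Y1 = -7960; r = 73106; 73106 = 2 * 11 * 3323; number of divisors = (1+1) * (1+1) * (1+1) = 8; answer 8
Part 3: Y2 = 8; m = 4; total draws C(11,4) = 330; favorable C(7,3)*C(4,1) = 140; P = 14/33; answer 14/33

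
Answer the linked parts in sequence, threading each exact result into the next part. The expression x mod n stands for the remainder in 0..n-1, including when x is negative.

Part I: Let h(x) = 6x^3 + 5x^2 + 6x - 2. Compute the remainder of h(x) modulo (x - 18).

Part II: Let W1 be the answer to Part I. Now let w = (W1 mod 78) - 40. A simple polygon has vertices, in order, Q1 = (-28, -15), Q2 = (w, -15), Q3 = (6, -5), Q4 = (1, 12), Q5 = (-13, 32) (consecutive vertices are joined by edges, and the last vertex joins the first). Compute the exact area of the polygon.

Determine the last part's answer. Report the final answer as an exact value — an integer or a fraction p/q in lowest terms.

Part I: remainder = value at the root: 6*(18)^3 + 5*(18)^2 + 6*(18)^1 - 2 = (34992) + (1620) + (108) + (-2) = 36718; answer 36718
Part II: W1 = 36718; w = 18; cross terms: (-28*-15 - 18*-15)=690, (18*-5 - 6*-15)=0, (6*12 - 1*-5)=77, (1*32 - -13*12)=188, (-13*-15 - -28*32)=1091; twice the area = |2046| = 2046; area = 1023; answer 1023

1023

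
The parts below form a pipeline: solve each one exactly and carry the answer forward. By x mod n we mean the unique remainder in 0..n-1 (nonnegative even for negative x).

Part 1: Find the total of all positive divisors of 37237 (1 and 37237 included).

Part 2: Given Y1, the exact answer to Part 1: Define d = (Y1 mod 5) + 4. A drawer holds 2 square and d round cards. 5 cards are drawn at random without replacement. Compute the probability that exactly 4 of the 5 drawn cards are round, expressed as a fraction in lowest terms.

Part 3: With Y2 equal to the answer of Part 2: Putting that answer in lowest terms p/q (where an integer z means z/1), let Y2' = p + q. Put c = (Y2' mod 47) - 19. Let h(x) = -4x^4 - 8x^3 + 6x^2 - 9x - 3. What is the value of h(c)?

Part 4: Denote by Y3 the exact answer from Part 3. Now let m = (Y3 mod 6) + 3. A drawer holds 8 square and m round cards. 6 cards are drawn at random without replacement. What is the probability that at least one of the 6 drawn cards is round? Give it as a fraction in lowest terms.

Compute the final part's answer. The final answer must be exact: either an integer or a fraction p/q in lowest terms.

31/33

Part 1: 37237 = 23 * 1619; sigma = (1 + 23) * (1 + 1619) = 24 * 1620 = 38880; answer 38880
Part 2: Y1 = 38880; d = 4; total draws C(6,5) = 6; favorable C(4,4)*C(2,1) = 2; P = 1/3; answer 1/3
Part 3: Y2 = 1/3; threaded value p + q = 4; c = -15; -4*(-15)^4 - 8*(-15)^3 + 6*(-15)^2 - 9*(-15)^1 - 3 = (-202500) + (27000) + (1350) + (135) + (-3) = -174018; answer -174018
Part 4: Y3 = -174018; m = 3; total draws C(11,6) = 462; complement C(8,6) = 28; favorable 462 - 28 = 434; P = 31/33; answer 31/33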